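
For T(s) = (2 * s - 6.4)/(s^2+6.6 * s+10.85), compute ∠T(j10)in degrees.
Substitute s = j*10: T(j10) = 0.153658 - 0.110584j.
∠T(j10) = atan2(Im, Re) = atan2(-0.110584, 0.153658) = -35.74°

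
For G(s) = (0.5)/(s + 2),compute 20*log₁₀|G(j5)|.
Substitute s = j*5: G(j5) = 0.0344828 - 0.0862069j.
|G(j5)| = sqrt(Re² + Im²) = 0.09285.
20*log₁₀(0.09285) = -20.64 dB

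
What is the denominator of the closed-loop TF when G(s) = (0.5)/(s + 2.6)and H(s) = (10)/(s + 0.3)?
Characteristic poly = G_den * H_den + G_num * H_num = (s^2 + 2.9*s + 0.78) + (5) = s^2 + 2.9*s + 5.78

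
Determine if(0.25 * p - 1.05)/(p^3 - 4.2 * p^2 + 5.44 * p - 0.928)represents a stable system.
Denominator: p^3 - 4.2*p^2 + 5.44*p - 0.928 = (p - 0.2)(p^2 - 4*p + 4.64). Poles: 0.2, 2 + 0.8j, 2 - 0.8j. All Re(p)<0: No (unstable)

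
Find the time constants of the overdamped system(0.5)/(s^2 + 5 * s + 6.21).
Overdamped: real poles at -2.7, -2.3. τ = -1/pole → τ₁ = 0.3704, τ₂ = 0.4348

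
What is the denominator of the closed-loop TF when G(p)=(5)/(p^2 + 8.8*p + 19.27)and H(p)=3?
Characteristic poly = G_den * H_den + G_num * H_num = (p^2 + 8.8*p + 19.27) + (15) = p^2 + 8.8*p + 34.27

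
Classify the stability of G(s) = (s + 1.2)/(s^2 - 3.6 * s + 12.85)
Denominator: s^2 - 3.6*s + 12.85. Poles: 1.8 + 3.1j, 1.8 - 3.1j. Unstable (2 pole(s) in RHP)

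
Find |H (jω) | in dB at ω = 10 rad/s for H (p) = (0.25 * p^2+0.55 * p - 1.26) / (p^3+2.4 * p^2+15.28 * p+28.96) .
Substitute p = j*10: H(j10) = 0.00115745 - 0.0307079j.
|H(j10)| = sqrt(Re² + Im²) = 0.03073.
20*log₁₀(0.03073) = -30.25 dB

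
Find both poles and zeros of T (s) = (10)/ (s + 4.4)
Set denominator = 0: s + 4.4 = 0 → Poles: -4.4
Numerator is a nonzero constant (10) → Zeros: none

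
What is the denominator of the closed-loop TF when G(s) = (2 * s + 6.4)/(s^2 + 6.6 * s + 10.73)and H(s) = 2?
Characteristic poly = G_den * H_den + G_num * H_num = (s^2 + 6.6*s + 10.73) + (4*s + 12.8) = s^2 + 10.6*s + 23.53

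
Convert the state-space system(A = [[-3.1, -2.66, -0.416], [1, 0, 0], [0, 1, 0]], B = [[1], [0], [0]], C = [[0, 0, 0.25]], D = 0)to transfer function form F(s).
F(s) = C(sI - A)⁻¹B + D.
Characteristic polynomial det(sI - A) = s^3 + 3.1*s^2 + 2.66*s + 0.416.
Numerator from C·adj(sI-A)·B + D·det(sI-A) = 0.25.
F(s) = (0.25)/(s^3 + 3.1*s^2 + 2.66*s + 0.416)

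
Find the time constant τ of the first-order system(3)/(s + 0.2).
First-order system: τ = -1/pole. Pole = -0.2. τ = -1/(-0.2) = 5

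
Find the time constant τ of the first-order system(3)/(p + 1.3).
First-order system: τ = -1/pole. Pole = -1.3. τ = -1/(-1.3) = 0.7692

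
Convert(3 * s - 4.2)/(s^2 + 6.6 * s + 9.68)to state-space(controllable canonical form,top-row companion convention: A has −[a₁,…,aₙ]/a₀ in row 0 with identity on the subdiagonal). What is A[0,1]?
Reachable canonical form for den = s^2 + 6.6*s + 9.68: top row of A = -[a₁,a₂,...,aₙ]/a₀, ones on the subdiagonal, zeros elsewhere.
A = [[-6.6, -9.68], [1, 0]].
A[0,1] = -9.68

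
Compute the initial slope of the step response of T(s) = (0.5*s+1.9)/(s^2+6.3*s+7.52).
IVT: y'(0⁺) = lim_{s→∞} s²·Y(s) = lim_{s→∞} s·T(s).
deg(num) = 1, deg(den) = 2, relative degree = 1, so s·T(s) → (leading num)/(leading den) = 0.5/1 = 0.5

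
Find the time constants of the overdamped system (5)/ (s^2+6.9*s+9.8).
Overdamped: real poles at -2, -4.9. τ = -1/pole → τ₁ = 0.5, τ₂ = 0.2041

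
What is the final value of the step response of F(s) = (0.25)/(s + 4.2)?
FVT: lim_{t→∞} y(t) = lim_{s→0} s*Y(s) where Y(s) = F(s)/s.
= lim_{s→0} F(s) = F(0) = num(0)/den(0) = 0.25/4.2 = 0.05952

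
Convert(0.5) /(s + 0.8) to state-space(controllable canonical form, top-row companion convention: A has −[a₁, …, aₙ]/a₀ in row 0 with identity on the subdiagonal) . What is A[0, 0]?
Reachable canonical form for den = s + 0.8: top row of A = -[a₁,a₂,...,aₙ]/a₀, ones on the subdiagonal, zeros elsewhere.
A = [[-0.8]].
A[0,0] = -0.8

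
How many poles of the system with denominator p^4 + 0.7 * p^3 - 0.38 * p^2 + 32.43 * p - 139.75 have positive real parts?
p^4 + 0.7*p^3 - 0.38*p^2 + 32.43*p - 139.75 = (p - 2.6)(p + 4.3)(p^2 - p + 12.5). Poles: -4.3, 0.5 + 3.5j, 0.5 - 3.5j, 2.6. RHP poles (Re>0): 3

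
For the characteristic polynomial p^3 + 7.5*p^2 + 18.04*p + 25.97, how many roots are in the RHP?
p^3 + 7.5*p^2 + 18.04*p + 25.97 = (p + 4.9)(p^2 + 2.6*p + 5.3). Poles: -1.3 + 1.9j, -1.3 - 1.9j, -4.9. RHP poles (Re>0): 0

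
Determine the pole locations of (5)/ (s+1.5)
Set denominator = 0: s + 1.5 = 0 → Poles: -1.5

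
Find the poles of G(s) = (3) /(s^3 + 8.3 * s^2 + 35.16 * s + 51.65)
Set denominator = 0: s^3 + 8.3*s^2 + 35.16*s + 51.65 = (s + 2.5)(s^2 + 5.8*s + 20.66) = 0 → Poles: -2.5, -2.9 + 3.5j, -2.9 - 3.5j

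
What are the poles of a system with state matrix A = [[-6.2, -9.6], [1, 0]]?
Eigenvalues solve det(λI - A) = 0.
Characteristic polynomial: λ^2 + 6.2*λ + 9.6 = 0.
Factor: (λ + 3)(λ + 3.2) = 0.
Roots: -3, -3.2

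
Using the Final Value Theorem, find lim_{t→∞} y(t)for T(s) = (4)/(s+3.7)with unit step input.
FVT: lim_{t→∞} y(t) = lim_{s→0} s*Y(s) where Y(s) = T(s)/s.
= lim_{s→0} T(s) = T(0) = num(0)/den(0) = 4/3.7 = 1.081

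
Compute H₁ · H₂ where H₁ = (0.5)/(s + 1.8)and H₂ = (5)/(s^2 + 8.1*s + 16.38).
Series: H = H₁ · H₂ = (n₁·n₂)/(d₁·d₂).
Num: n₁·n₂ = 2.5. Den: d₁·d₂ = s^3 + 9.9*s^2 + 30.96*s + 29.484.
H(s) = (2.5)/(s^3 + 9.9*s^2 + 30.96*s + 29.484)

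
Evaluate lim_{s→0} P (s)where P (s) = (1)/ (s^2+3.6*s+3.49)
DC gain = P(0) = num(0)/den(0) = 1/3.49 = 0.2865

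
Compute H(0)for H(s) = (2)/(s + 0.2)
DC gain = H(0) = num(0)/den(0) = 2/0.2 = 10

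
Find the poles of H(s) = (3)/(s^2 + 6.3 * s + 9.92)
Set denominator = 0: s^2 + 6.3*s + 9.92 = (s + 3.2)(s + 3.1) = 0 → Poles: -3.1, -3.2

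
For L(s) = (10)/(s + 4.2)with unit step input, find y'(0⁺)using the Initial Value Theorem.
IVT: y'(0⁺) = lim_{s→∞} s²·Y(s) = lim_{s→∞} s·L(s).
deg(num) = 0, deg(den) = 1, relative degree = 1, so s·L(s) → (leading num)/(leading den) = 10/1 = 10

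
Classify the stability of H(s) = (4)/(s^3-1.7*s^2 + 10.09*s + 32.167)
Denominator: s^3 - 1.7*s^2 + 10.09*s + 32.167 = (s + 1.9)(s^2 - 3.6*s + 16.93). Poles: -1.9, 1.8 + 3.7j, 1.8 - 3.7j. Unstable (2 pole(s) in RHP)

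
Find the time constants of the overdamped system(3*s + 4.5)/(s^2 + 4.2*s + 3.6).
Overdamped: real poles at -3, -1.2. τ = -1/pole → τ₁ = 0.3333, τ₂ = 0.8333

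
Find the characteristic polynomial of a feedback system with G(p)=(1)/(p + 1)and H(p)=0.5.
Characteristic poly = G_den * H_den + G_num * H_num = (p + 1) + (0.5) = p + 1.5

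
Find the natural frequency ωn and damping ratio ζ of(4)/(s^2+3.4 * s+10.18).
Underdamped: complex pole -1.7 + 2.7j. ωn = |pole| = 3.191, ζ = -Re(pole)/ωn = 0.5328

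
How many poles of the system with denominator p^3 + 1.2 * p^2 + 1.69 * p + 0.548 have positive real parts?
p^3 + 1.2*p^2 + 1.69*p + 0.548 = (p + 0.4)(p^2 + 0.8*p + 1.37). Poles: -0.4, -0.4 + 1.1j, -0.4 - 1.1j. RHP poles (Re>0): 0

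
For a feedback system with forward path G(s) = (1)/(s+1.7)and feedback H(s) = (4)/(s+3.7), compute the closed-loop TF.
Closed-loop T = G/(1+GH).
Numerator: G_num * H_den = s + 3.7.
Denominator: G_den * H_den + G_num * H_num = (s^2 + 5.4*s + 6.29) + (4) = s^2 + 5.4*s + 10.29.
T(s) = (s + 3.7)/(s^2 + 5.4*s + 10.29)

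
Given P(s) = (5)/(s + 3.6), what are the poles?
Set denominator = 0: s + 3.6 = 0 → Poles: -3.6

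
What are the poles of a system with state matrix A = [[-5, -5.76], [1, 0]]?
Eigenvalues solve det(λI - A) = 0.
Characteristic polynomial: λ^2 + 5*λ + 5.76 = 0.
Factor: (λ + 1.8)(λ + 3.2) = 0.
Roots: -1.8, -3.2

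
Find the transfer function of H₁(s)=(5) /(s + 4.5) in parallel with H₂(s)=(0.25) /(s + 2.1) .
Parallel: H = H₁ + H₂ = (n₁·d₂ + n₂·d₁)/(d₁·d₂).
n₁·d₂ = 5*s + 10.5. n₂·d₁ = 0.25*s + 1.125. Sum = 5.25*s + 11.625. d₁·d₂ = s^2 + 6.6*s + 9.45.
H(s) = (5.25*s + 11.625)/(s^2 + 6.6*s + 9.45)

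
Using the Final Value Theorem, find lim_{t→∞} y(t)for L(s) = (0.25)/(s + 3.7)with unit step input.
FVT: lim_{t→∞} y(t) = lim_{s→0} s*Y(s) where Y(s) = L(s)/s.
= lim_{s→0} L(s) = L(0) = num(0)/den(0) = 0.25/3.7 = 0.06757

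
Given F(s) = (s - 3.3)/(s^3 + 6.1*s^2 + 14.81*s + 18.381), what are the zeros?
Set numerator = 0: s - 3.3 = 0 → Zeros: 3.3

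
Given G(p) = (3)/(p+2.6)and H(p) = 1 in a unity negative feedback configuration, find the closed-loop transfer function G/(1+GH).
Closed-loop T = G/(1+GH).
Numerator: G_num * H_den = 3.
Denominator: G_den * H_den + G_num * H_num = (p + 2.6) + (3) = p + 5.6.
T(p) = (3)/(p + 5.6)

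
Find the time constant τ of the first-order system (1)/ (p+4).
First-order system: τ = -1/pole. Pole = -4. τ = -1/(-4) = 0.25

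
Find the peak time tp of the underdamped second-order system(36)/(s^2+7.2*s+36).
Standard form: ωn²/(s²+2ζωn·s+ωn²) → ωn = 6, ζ = 0.6.
ωd = ωn·√(1-ζ²) = 6·√(1-0.6²) = 4.8.
tp = π/ωd = π/4.8 = 0.6545 s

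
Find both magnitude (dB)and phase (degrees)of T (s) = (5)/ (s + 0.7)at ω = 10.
Substitute s = j*10: T(j10) = 0.0348293 - 0.497562j.
|T| = 20*log₁₀(sqrt(Re²+Im²)) = -6.04 dB.
∠T = atan2(Im, Re) = -86.00°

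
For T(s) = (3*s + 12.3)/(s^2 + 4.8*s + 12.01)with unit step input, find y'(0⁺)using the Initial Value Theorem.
IVT: y'(0⁺) = lim_{s→∞} s²·Y(s) = lim_{s→∞} s·T(s).
deg(num) = 1, deg(den) = 2, relative degree = 1, so s·T(s) → (leading num)/(leading den) = 3/1 = 3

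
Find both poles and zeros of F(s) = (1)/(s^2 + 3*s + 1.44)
Set denominator = 0: s^2 + 3*s + 1.44 = (s + 2.4)(s + 0.6) = 0 → Poles: -0.6, -2.4
Numerator is a nonzero constant (1) → Zeros: none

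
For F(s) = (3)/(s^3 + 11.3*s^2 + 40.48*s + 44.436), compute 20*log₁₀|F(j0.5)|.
Substitute s = j*0.5: F(j0.5) = 0.05844 - 0.0282502j.
|F(j0.5)| = sqrt(Re² + Im²) = 0.06491.
20*log₁₀(0.06491) = -23.75 dB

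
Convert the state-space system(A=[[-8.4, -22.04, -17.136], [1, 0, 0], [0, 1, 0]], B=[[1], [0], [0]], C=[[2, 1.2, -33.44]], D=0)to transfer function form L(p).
L(p) = C(pI - A)⁻¹B + D.
Characteristic polynomial det(pI - A) = p^3 + 8.4*p^2 + 22.04*p + 17.136.
Numerator from C·adj(pI-A)·B + D·det(pI-A) = 2*p^2 + 1.2*p - 33.44.
L(p) = (2*p^2 + 1.2*p - 33.44)/(p^3 + 8.4*p^2 + 22.04*p + 17.136)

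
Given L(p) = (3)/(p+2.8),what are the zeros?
Numerator is a nonzero constant (3) → Zeros: none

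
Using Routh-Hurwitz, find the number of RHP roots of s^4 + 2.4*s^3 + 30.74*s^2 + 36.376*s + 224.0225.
Routh array:
s^4: [1, 30.74, 224.0225]; s^3: [2.4, 36.376]; s^2: [15.5833, 224.0225]; s^1: [1.87414]; s^0: [224.0225]
First column: [1, 2.4, 15.5833, 1.87414, 224.0225]. Sign changes = RHP roots = 0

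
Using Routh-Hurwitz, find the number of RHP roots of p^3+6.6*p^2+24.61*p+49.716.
Routh array:
p^3: [1, 24.61]; p^2: [6.6, 49.716]; p^1: [17.0773]; p^0: [49.716]
First column: [1, 6.6, 17.0773, 49.716]. Sign changes = RHP roots = 0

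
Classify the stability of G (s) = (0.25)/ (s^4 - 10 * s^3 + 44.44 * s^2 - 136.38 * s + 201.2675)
Denominator: s^4 - 10*s^3 + 44.44*s^2 - 136.38*s + 201.2675 = (s - 4.9)(s - 3.1)(s^2 - 2*s + 13.25). Poles: 1 + 3.5j, 1 - 3.5j, 3.1, 4.9. Unstable (4 pole(s) in RHP)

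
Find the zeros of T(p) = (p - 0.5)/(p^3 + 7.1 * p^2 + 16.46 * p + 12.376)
Set numerator = 0: p - 0.5 = 0 → Zeros: 0.5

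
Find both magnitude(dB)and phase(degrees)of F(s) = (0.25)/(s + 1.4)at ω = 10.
Substitute s = j*10: F(j10) = 0.00343272 - 0.0245194j.
|F| = 20*log₁₀(sqrt(Re²+Im²)) = -32.13 dB.
∠F = atan2(Im, Re) = -82.03°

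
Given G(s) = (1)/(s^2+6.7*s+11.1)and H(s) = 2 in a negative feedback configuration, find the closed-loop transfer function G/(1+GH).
Closed-loop T = G/(1+GH).
Numerator: G_num * H_den = 1.
Denominator: G_den * H_den + G_num * H_num = (s^2 + 6.7*s + 11.1) + (2) = s^2 + 6.7*s + 13.1.
T(s) = (1)/(s^2 + 6.7*s + 13.1)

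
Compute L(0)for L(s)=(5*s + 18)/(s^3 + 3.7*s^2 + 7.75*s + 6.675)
DC gain = L(0) = num(0)/den(0) = 18/6.675 = 2.697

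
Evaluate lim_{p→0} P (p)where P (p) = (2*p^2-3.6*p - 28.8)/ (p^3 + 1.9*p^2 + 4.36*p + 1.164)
DC gain = P(0) = num(0)/den(0) = -28.8/1.164 = -24.74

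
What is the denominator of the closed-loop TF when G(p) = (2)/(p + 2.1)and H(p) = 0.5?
Characteristic poly = G_den * H_den + G_num * H_num = (p + 2.1) + (1) = p + 3.1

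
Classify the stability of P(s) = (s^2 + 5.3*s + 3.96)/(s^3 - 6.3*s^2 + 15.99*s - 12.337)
Denominator: s^3 - 6.3*s^2 + 15.99*s - 12.337 = (s - 1.3)(s^2 - 5*s + 9.49). Poles: 1.3, 2.5 + 1.8j, 2.5 - 1.8j. Unstable (3 pole(s) in RHP)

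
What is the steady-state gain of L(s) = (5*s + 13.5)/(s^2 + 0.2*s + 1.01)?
DC gain = L(0) = num(0)/den(0) = 13.5/1.01 = 13.37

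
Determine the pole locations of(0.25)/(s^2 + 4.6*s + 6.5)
Set denominator = 0: s^2 + 4.6*s + 6.5 = 0 → Poles: -2.3 + 1.1j, -2.3 - 1.1j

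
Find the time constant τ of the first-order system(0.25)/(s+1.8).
First-order system: τ = -1/pole. Pole = -1.8. τ = -1/(-1.8) = 0.5556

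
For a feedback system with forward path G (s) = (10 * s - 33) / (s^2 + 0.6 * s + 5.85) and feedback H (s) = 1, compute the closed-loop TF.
Closed-loop T = G/(1+GH).
Numerator: G_num * H_den = 10*s - 33.
Denominator: G_den * H_den + G_num * H_num = (s^2 + 0.6*s + 5.85) + (10*s - 33) = s^2 + 10.6*s - 27.15.
T(s) = (10*s - 33)/(s^2 + 10.6*s - 27.15)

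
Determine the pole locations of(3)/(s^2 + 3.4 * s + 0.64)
Set denominator = 0: s^2 + 3.4*s + 0.64 = (s + 3.2)(s + 0.2) = 0 → Poles: -0.2, -3.2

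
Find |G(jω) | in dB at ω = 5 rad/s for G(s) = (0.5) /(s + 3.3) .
Substitute s = j*5: G(j5) = 0.0459738 - 0.0696573j.
|G(j5)| = sqrt(Re² + Im²) = 0.08346.
20*log₁₀(0.08346) = -21.57 dB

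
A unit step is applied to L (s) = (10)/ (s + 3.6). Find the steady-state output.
FVT: lim_{t→∞} y(t) = lim_{s→0} s*Y(s) where Y(s) = L(s)/s.
= lim_{s→0} L(s) = L(0) = num(0)/den(0) = 10/3.6 = 2.778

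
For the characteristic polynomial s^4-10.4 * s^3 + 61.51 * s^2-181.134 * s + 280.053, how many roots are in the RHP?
s^4 - 10.4*s^3 + 61.51*s^2 - 181.134*s + 280.053 = (s^2 - 5.4*s + 13.05)(s^2 - 5*s + 21.46). Poles: 2.5 + 3.9j, 2.5 - 3.9j, 2.7 + 2.4j, 2.7 - 2.4j. RHP poles (Re>0): 4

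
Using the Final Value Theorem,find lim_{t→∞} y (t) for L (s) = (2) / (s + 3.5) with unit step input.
FVT: lim_{t→∞} y(t) = lim_{s→0} s*Y(s) where Y(s) = L(s)/s.
= lim_{s→0} L(s) = L(0) = num(0)/den(0) = 2/3.5 = 0.5714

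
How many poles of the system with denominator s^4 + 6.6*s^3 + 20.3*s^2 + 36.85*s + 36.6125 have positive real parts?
s^4 + 6.6*s^3 + 20.3*s^2 + 36.85*s + 36.6125 = (s^2 + 5*s + 7.25)(s^2 + 1.6*s + 5.05). Poles: -0.8 + 2.1j, -0.8 - 2.1j, -2.5 + 1j, -2.5 - 1j. RHP poles (Re>0): 0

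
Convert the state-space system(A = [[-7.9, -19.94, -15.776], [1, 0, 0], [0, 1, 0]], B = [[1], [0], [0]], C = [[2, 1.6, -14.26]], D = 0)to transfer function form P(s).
P(s) = C(sI - A)⁻¹B + D.
Characteristic polynomial det(sI - A) = s^3 + 7.9*s^2 + 19.94*s + 15.776.
Numerator from C·adj(sI-A)·B + D·det(sI-A) = 2*s^2 + 1.6*s - 14.26.
P(s) = (2*s^2 + 1.6*s - 14.26)/(s^3 + 7.9*s^2 + 19.94*s + 15.776)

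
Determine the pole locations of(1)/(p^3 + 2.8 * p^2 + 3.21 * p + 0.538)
Set denominator = 0: p^3 + 2.8*p^2 + 3.21*p + 0.538 = (p + 0.2)(p^2 + 2.6*p + 2.69) = 0 → Poles: -0.2, -1.3 + 1j, -1.3 - 1j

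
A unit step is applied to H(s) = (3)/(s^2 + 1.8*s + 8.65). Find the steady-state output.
FVT: lim_{t→∞} y(t) = lim_{s→0} s*Y(s) where Y(s) = H(s)/s.
= lim_{s→0} H(s) = H(0) = num(0)/den(0) = 3/8.65 = 0.3468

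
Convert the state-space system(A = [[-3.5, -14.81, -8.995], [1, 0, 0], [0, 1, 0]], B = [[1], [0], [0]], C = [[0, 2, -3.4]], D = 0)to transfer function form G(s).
G(s) = C(sI - A)⁻¹B + D.
Characteristic polynomial det(sI - A) = s^3 + 3.5*s^2 + 14.81*s + 8.995.
Numerator from C·adj(sI-A)·B + D·det(sI-A) = 2*s - 3.4.
G(s) = (2*s - 3.4)/(s^3 + 3.5*s^2 + 14.81*s + 8.995)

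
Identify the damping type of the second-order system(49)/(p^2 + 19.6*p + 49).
Standard form: ωn²/(p²+2ζωn·p+ωn²) gives ωn=7, ζ=1.4.
Overdamped (ζ = 1.4 > 1)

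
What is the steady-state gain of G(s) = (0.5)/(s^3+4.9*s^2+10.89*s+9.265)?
DC gain = G(0) = num(0)/den(0) = 0.5/9.265 = 0.05397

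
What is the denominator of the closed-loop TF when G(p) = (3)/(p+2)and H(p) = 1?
Characteristic poly = G_den * H_den + G_num * H_num = (p + 2) + (3) = p + 5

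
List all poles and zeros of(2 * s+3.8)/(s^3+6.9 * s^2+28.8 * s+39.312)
Set denominator = 0: s^3 + 6.9*s^2 + 28.8*s + 39.312 = (s + 2.1)(s^2 + 4.8*s + 18.72) = 0 → Poles: -2.1, -2.4 + 3.6j, -2.4 - 3.6j
Set numerator = 0: 2*s + 3.8 = 0 → Zeros: -1.9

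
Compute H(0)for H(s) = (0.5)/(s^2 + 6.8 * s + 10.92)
DC gain = H(0) = num(0)/den(0) = 0.5/10.92 = 0.04579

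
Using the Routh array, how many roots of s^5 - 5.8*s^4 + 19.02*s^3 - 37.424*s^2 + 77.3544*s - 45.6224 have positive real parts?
Routh array:
s^5: [1, 19.02, 77.3544]; s^4: [-5.8, -37.424, -45.6224]; s^3: [12.5676, 69.4885]; s^2: [-5.35475, -45.6224]; s^1: [-37.5873]; s^0: [-45.6224]
First column: [1, -5.8, 12.5676, -5.35475, -37.5873, -45.6224]. Sign changes = RHP roots = 3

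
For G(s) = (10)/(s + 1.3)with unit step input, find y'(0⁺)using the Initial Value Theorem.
IVT: y'(0⁺) = lim_{s→∞} s²·Y(s) = lim_{s→∞} s·G(s).
deg(num) = 0, deg(den) = 1, relative degree = 1, so s·G(s) → (leading num)/(leading den) = 10/1 = 10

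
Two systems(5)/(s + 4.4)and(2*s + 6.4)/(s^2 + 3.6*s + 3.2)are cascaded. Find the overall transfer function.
Series: H = H₁ · H₂ = (n₁·n₂)/(d₁·d₂).
Num: n₁·n₂ = 10*s + 32. Den: d₁·d₂ = s^3 + 8*s^2 + 19.04*s + 14.08.
H(s) = (10*s + 32)/(s^3 + 8*s^2 + 19.04*s + 14.08)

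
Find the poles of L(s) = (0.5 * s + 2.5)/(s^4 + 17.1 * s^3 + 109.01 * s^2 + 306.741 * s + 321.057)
Set denominator = 0: s^4 + 17.1*s^3 + 109.01*s^2 + 306.741*s + 321.057 = (s + 4.7)(s + 4.5)(s + 4.6)(s + 3.3) = 0 → Poles: -3.3, -4.5, -4.6, -4.7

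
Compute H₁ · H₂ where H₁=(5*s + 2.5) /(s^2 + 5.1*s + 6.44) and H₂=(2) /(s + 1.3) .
Series: H = H₁ · H₂ = (n₁·n₂)/(d₁·d₂).
Num: n₁·n₂ = 10*s + 5. Den: d₁·d₂ = s^3 + 6.4*s^2 + 13.07*s + 8.372.
H(s) = (10*s + 5)/(s^3 + 6.4*s^2 + 13.07*s + 8.372)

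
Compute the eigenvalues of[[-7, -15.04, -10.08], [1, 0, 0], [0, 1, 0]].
Eigenvalues solve det(λI - A) = 0.
Characteristic polynomial: λ^3 + 7*λ^2 + 15.04*λ + 10.08 = 0.
Factor: (λ + 3.6)(λ + 2)(λ + 1.4) = 0.
Roots: -1.4, -2, -3.6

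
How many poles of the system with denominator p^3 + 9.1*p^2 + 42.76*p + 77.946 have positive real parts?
p^3 + 9.1*p^2 + 42.76*p + 77.946 = (p + 3.3)(p^2 + 5.8*p + 23.62). Poles: -2.9 + 3.9j, -2.9 - 3.9j, -3.3. RHP poles (Re>0): 0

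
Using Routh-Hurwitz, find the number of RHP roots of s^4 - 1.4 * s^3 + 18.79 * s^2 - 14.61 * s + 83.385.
Routh array:
s^4: [1, 18.79, 83.385]; s^3: [-1.4, -14.61]; s^2: [8.35429, 83.385]; s^1: [-0.636453]; s^0: [83.385]
First column: [1, -1.4, 8.35429, -0.636453, 83.385]. Sign changes = RHP roots = 4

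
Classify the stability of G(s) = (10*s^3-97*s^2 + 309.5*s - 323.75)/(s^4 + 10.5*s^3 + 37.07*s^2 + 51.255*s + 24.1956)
Denominator: s^4 + 10.5*s^3 + 37.07*s^2 + 51.255*s + 24.1956 = (s + 3.3)(s + 1.3)(s + 4.7)(s + 1.2). Poles: -1.2, -1.3, -3.3, -4.7. Stable (all poles in LHP)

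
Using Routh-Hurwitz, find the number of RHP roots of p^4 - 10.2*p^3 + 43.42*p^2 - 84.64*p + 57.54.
Routh array:
p^4: [1, 43.42, 57.54]; p^3: [-10.2, -84.64]; p^2: [35.122, 57.54]; p^1: [-67.9294]; p^0: [57.54]
First column: [1, -10.2, 35.122, -67.9294, 57.54]. Sign changes = RHP roots = 4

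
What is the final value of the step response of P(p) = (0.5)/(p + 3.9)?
FVT: lim_{t→∞} y(t) = lim_{p→0} p*Y(p) where Y(p) = P(p)/p.
= lim_{p→0} P(p) = P(0) = num(0)/den(0) = 0.5/3.9 = 0.1282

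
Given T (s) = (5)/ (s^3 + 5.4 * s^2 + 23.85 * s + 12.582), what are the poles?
Set denominator = 0: s^3 + 5.4*s^2 + 23.85*s + 12.582 = (s + 0.6)(s^2 + 4.8*s + 20.97) = 0 → Poles: -0.6, -2.4 + 3.9j, -2.4 - 3.9j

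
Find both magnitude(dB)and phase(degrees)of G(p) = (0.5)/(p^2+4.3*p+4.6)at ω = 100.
Substitute p = j*100: G(j100) = -4.99306e-05 - 2.148e-06j.
|G| = 20*log₁₀(sqrt(Re²+Im²)) = -86.02 dB.
∠G = atan2(Im, Re) = -177.54°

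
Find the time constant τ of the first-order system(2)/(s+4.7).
First-order system: τ = -1/pole. Pole = -4.7. τ = -1/(-4.7) = 0.2128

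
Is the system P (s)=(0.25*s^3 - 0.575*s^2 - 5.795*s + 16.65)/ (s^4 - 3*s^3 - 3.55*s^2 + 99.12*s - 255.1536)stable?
Denominator: s^4 - 3*s^3 - 3.55*s^2 + 99.12*s - 255.1536 = (s + 4.7)(s - 2.9)(s^2 - 4.8*s + 18.72). Poles: -4.7, 2.4 + 3.6j, 2.4 - 3.6j, 2.9. All Re(p)<0: No (unstable)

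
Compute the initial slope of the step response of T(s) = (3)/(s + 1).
IVT: y'(0⁺) = lim_{s→∞} s²·Y(s) = lim_{s→∞} s·T(s).
deg(num) = 0, deg(den) = 1, relative degree = 1, so s·T(s) → (leading num)/(leading den) = 3/1 = 3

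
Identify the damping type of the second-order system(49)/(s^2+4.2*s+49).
Standard form: ωn²/(s²+2ζωn·s+ωn²) gives ωn=7, ζ=0.3.
Underdamped (ζ = 0.3 < 1)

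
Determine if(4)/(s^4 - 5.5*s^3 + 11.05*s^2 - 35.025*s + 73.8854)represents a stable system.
Denominator: s^4 - 5.5*s^3 + 11.05*s^2 - 35.025*s + 73.8854 = (s - 3.1)(s - 3.4)(s^2 + s + 7.01). Poles: -0.5 + 2.6j, -0.5 - 2.6j, 3.1, 3.4. All Re(p)<0: No (unstable)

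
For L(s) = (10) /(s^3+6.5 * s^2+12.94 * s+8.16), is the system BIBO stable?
Denominator: s^3 + 6.5*s^2 + 12.94*s + 8.16 = (s + 3.4)(s + 1.5)(s + 1.6). Poles: -1.5, -1.6, -3.4. All Re(p)<0: Yes (stable)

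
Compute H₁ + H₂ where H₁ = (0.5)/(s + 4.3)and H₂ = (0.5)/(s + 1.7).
Parallel: H = H₁ + H₂ = (n₁·d₂ + n₂·d₁)/(d₁·d₂).
n₁·d₂ = 0.5*s + 0.85. n₂·d₁ = 0.5*s + 2.15. Sum = s + 3. d₁·d₂ = s^2 + 6*s + 7.31.
H(s) = (s + 3)/(s^2 + 6*s + 7.31)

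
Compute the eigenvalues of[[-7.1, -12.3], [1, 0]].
Eigenvalues solve det(λI - A) = 0.
Characteristic polynomial: λ^2 + 7.1*λ + 12.3 = 0.
Factor: (λ + 3)(λ + 4.1) = 0.
Roots: -3, -4.1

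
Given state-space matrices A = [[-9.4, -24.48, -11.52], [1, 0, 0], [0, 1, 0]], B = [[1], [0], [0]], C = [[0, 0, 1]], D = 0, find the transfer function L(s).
L(s) = C(sI - A)⁻¹B + D.
Characteristic polynomial det(sI - A) = s^3 + 9.4*s^2 + 24.48*s + 11.52.
Numerator from C·adj(sI-A)·B + D·det(sI-A) = 1.
L(s) = (1)/(s^3 + 9.4*s^2 + 24.48*s + 11.52)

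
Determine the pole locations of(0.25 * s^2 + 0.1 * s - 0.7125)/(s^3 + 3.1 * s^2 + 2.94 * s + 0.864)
Set denominator = 0: s^3 + 3.1*s^2 + 2.94*s + 0.864 = (s + 0.9)(s + 0.6)(s + 1.6) = 0 → Poles: -0.6, -0.9, -1.6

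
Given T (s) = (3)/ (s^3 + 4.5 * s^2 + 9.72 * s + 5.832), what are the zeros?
Numerator is a nonzero constant (3) → Zeros: none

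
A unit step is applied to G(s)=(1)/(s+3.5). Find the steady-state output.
FVT: lim_{t→∞} y(t) = lim_{s→0} s*Y(s) where Y(s) = G(s)/s.
= lim_{s→0} G(s) = G(0) = num(0)/den(0) = 1/3.5 = 0.2857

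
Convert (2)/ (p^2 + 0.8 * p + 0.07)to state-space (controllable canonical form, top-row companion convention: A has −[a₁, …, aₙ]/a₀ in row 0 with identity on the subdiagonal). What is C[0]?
Reachable canonical form: C = numerator coefficients (right-aligned, zero-padded to length n).
num = 2, C = [[0, 2]].
C[0] = 0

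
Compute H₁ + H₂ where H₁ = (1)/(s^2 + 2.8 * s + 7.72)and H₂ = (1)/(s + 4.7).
Parallel: H = H₁ + H₂ = (n₁·d₂ + n₂·d₁)/(d₁·d₂).
n₁·d₂ = s + 4.7. n₂·d₁ = s^2 + 2.8*s + 7.72. Sum = s^2 + 3.8*s + 12.42. d₁·d₂ = s^3 + 7.5*s^2 + 20.88*s + 36.284.
H(s) = (s^2 + 3.8*s + 12.42)/(s^3 + 7.5*s^2 + 20.88*s + 36.284)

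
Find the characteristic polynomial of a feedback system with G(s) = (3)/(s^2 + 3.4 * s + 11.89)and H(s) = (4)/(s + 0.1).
Characteristic poly = G_den * H_den + G_num * H_num = (s^3 + 3.5*s^2 + 12.23*s + 1.189) + (12) = s^3 + 3.5*s^2 + 12.23*s + 13.189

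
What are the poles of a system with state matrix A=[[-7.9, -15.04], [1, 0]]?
Eigenvalues solve det(λI - A) = 0.
Characteristic polynomial: λ^2 + 7.9*λ + 15.04 = 0.
Factor: (λ + 4.7)(λ + 3.2) = 0.
Roots: -3.2, -4.7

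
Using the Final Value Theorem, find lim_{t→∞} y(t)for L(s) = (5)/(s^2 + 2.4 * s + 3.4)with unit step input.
FVT: lim_{t→∞} y(t) = lim_{s→0} s*Y(s) where Y(s) = L(s)/s.
= lim_{s→0} L(s) = L(0) = num(0)/den(0) = 5/3.4 = 1.471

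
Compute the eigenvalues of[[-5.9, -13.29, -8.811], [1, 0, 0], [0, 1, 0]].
Eigenvalues solve det(λI - A) = 0.
Characteristic polynomial: λ^3 + 5.9*λ^2 + 13.29*λ + 8.811 = 0.
Factor: (λ + 1.1)(λ^2 + 4.8*λ + 8.01) = 0.
Roots: -1.1, -2.4 + 1.5j, -2.4 - 1.5j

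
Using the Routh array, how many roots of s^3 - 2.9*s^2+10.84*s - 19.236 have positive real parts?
Routh array:
s^3: [1, 10.84]; s^2: [-2.9, -19.236]; s^1: [4.2069]; s^0: [-19.236]
First column: [1, -2.9, 4.2069, -19.236]. Sign changes = RHP roots = 3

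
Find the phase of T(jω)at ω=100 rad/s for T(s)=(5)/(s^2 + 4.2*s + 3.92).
Substitute s = j*100: T(j100) = -0.000499315 - 2.09794e-05j.
∠T(j100) = atan2(Im, Re) = atan2(-2.09794e-05, -0.000499315) = -177.59°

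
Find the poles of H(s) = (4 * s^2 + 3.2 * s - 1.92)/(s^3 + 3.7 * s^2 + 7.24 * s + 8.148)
Set denominator = 0: s^3 + 3.7*s^2 + 7.24*s + 8.148 = (s + 2.1)(s^2 + 1.6*s + 3.88) = 0 → Poles: -0.8 + 1.8j, -0.8 - 1.8j, -2.1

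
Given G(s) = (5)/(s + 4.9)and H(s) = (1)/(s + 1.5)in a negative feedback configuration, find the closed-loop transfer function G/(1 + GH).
Closed-loop T = G/(1+GH).
Numerator: G_num * H_den = 5*s + 7.5.
Denominator: G_den * H_den + G_num * H_num = (s^2 + 6.4*s + 7.35) + (5) = s^2 + 6.4*s + 12.35.
T(s) = (5*s + 7.5)/(s^2 + 6.4*s + 12.35)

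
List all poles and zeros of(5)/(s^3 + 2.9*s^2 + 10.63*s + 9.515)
Set denominator = 0: s^3 + 2.9*s^2 + 10.63*s + 9.515 = (s + 1.1)(s^2 + 1.8*s + 8.65) = 0 → Poles: -0.9 + 2.8j, -0.9 - 2.8j, -1.1
Numerator is a nonzero constant (5) → Zeros: none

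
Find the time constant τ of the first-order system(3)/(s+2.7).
First-order system: τ = -1/pole. Pole = -2.7. τ = -1/(-2.7) = 0.3704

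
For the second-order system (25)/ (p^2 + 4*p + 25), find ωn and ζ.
Standard form: ωn²/(p²+2ζωn·p+ωn²).
const=25=ωn² → ωn=5, p coeff=4=2ζωn → ζ=0.4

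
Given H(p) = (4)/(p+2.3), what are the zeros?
Numerator is a nonzero constant (4) → Zeros: none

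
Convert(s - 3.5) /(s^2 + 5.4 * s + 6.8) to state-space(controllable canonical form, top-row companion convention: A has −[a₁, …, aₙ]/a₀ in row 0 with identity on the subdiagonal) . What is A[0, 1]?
Reachable canonical form for den = s^2 + 5.4*s + 6.8: top row of A = -[a₁,a₂,...,aₙ]/a₀, ones on the subdiagonal, zeros elsewhere.
A = [[-5.4, -6.8], [1, 0]].
A[0,1] = -6.8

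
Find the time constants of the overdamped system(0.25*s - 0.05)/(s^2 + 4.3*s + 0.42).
Overdamped: real poles at -0.1, -4.2. τ = -1/pole → τ₁ = 10, τ₂ = 0.2381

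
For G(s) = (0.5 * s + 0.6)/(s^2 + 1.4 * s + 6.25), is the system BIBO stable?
Denominator: s^2 + 1.4*s + 6.25. Poles: -0.7 + 2.4j, -0.7 - 2.4j. All Re(p)<0: Yes (stable)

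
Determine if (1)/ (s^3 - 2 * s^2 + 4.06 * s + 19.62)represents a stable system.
Denominator: s^3 - 2*s^2 + 4.06*s + 19.62 = (s + 1.8)(s^2 - 3.8*s + 10.9). Poles: -1.8, 1.9 + 2.7j, 1.9 - 2.7j. All Re(p)<0: No (unstable)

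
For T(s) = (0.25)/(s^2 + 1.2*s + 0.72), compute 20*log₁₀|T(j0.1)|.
Substitute s = j*0.1: T(j0.1) = 0.342334 - 0.0578592j.
|T(j0.1)| = sqrt(Re² + Im²) = 0.3472.
20*log₁₀(0.3472) = -9.19 dB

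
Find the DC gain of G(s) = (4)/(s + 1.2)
DC gain = G(0) = num(0)/den(0) = 4/1.2 = 3.333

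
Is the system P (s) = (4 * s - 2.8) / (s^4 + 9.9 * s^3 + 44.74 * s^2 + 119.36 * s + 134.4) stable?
Denominator: s^4 + 9.9*s^3 + 44.74*s^2 + 119.36*s + 134.4 = (s + 2.5)(s + 4.2)(s^2 + 3.2*s + 12.8). Poles: -1.6 + 3.2j, -1.6 - 3.2j, -2.5, -4.2. All Re(p)<0: Yes (stable)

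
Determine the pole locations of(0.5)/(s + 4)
Set denominator = 0: s + 4 = 0 → Poles: -4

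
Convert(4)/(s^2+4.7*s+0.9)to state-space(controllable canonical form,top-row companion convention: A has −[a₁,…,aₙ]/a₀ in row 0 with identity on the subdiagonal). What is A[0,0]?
Reachable canonical form for den = s^2 + 4.7*s + 0.9: top row of A = -[a₁,a₂,...,aₙ]/a₀, ones on the subdiagonal, zeros elsewhere.
A = [[-4.7, -0.9], [1, 0]].
A[0,0] = -4.7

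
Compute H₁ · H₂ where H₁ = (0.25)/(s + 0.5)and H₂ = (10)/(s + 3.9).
Series: H = H₁ · H₂ = (n₁·n₂)/(d₁·d₂).
Num: n₁·n₂ = 2.5. Den: d₁·d₂ = s^2 + 4.4*s + 1.95.
H(s) = (2.5)/(s^2 + 4.4*s + 1.95)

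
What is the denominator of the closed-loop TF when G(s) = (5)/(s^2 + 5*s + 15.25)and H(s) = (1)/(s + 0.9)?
Characteristic poly = G_den * H_den + G_num * H_num = (s^3 + 5.9*s^2 + 19.75*s + 13.725) + (5) = s^3 + 5.9*s^2 + 19.75*s + 18.725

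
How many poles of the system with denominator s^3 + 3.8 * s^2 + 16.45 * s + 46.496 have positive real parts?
s^3 + 3.8*s^2 + 16.45*s + 46.496 = (s + 3.2)(s^2 + 0.6*s + 14.53). Poles: -0.3 + 3.8j, -0.3 - 3.8j, -3.2. RHP poles (Re>0): 0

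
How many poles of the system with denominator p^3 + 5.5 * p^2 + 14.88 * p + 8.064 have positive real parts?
p^3 + 5.5*p^2 + 14.88*p + 8.064 = (p + 0.7)(p^2 + 4.8*p + 11.52). Poles: -0.7, -2.4 + 2.4j, -2.4 - 2.4j. RHP poles (Re>0): 0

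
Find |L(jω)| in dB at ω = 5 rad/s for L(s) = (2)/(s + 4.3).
Substitute s = j*5: L(j5) = 0.197747 - 0.229938j.
|L(j5)| = sqrt(Re² + Im²) = 0.3033.
20*log₁₀(0.3033) = -10.36 dB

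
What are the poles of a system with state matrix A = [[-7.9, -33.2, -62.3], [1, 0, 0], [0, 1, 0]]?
Eigenvalues solve det(λI - A) = 0.
Characteristic polynomial: λ^3 + 7.9*λ^2 + 33.2*λ + 62.3 = 0.
Factor: (λ + 3.5)(λ^2 + 4.4*λ + 17.8) = 0.
Roots: -2.2 + 3.6j, -2.2 - 3.6j, -3.5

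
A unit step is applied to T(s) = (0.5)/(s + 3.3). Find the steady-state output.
FVT: lim_{t→∞} y(t) = lim_{s→0} s*Y(s) where Y(s) = T(s)/s.
= lim_{s→0} T(s) = T(0) = num(0)/den(0) = 0.5/3.3 = 0.1515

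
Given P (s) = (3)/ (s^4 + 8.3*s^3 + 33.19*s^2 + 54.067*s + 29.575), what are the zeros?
Numerator is a nonzero constant (3) → Zeros: none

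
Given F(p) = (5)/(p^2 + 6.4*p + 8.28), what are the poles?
Set denominator = 0: p^2 + 6.4*p + 8.28 = (p + 4.6)(p + 1.8) = 0 → Poles: -1.8, -4.6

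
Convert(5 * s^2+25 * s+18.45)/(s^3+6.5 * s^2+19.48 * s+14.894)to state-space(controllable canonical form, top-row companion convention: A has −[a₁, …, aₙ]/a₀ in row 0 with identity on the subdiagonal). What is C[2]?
Reachable canonical form: C = numerator coefficients (right-aligned, zero-padded to length n).
num = 5*s^2 + 25*s + 18.45, C = [[5, 25, 18.45]].
C[2] = 18.45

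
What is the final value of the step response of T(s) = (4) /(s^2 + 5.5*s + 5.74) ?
FVT: lim_{t→∞} y(t) = lim_{s→0} s*Y(s) where Y(s) = T(s)/s.
= lim_{s→0} T(s) = T(0) = num(0)/den(0) = 4/5.74 = 0.6969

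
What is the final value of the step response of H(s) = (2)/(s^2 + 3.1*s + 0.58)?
FVT: lim_{t→∞} y(t) = lim_{s→0} s*Y(s) where Y(s) = H(s)/s.
= lim_{s→0} H(s) = H(0) = num(0)/den(0) = 2/0.58 = 3.448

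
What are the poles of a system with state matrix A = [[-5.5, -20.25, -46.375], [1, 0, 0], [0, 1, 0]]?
Eigenvalues solve det(λI - A) = 0.
Characteristic polynomial: λ^3 + 5.5*λ^2 + 20.25*λ + 46.375 = 0.
Factor: (λ + 3.5)(λ^2 + 2*λ + 13.25) = 0.
Roots: -1 + 3.5j, -1 - 3.5j, -3.5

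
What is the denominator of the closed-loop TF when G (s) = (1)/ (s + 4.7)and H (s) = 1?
Characteristic poly = G_den * H_den + G_num * H_num = (s + 4.7) + (1) = s + 5.7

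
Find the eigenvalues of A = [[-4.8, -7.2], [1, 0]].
Eigenvalues solve det(λI - A) = 0.
Characteristic polynomial: λ^2 + 4.8*λ + 7.2 = 0.
Roots: -2.4 + 1.2j, -2.4 - 1.2j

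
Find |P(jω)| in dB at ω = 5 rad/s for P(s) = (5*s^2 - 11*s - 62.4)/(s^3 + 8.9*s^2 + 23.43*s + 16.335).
Substitute s = j*5: P(j5) = 0.917808 + 0.23183j.
|P(j5)| = sqrt(Re² + Im²) = 0.9466.
20*log₁₀(0.9466) = -0.48 dB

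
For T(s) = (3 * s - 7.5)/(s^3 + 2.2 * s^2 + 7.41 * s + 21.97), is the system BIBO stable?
Denominator: s^3 + 2.2*s^2 + 7.41*s + 21.97 = (s + 2.6)(s^2 - 0.4*s + 8.45). Poles: -2.6, 0.2 + 2.9j, 0.2 - 2.9j. All Re(p)<0: No (unstable)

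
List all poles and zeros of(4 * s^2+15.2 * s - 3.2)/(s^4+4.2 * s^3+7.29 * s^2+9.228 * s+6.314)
Set denominator = 0: s^4 + 4.2*s^3 + 7.29*s^2 + 9.228*s + 6.314 = (s + 1.4)(s + 2.2)(s^2 + 0.6*s + 2.05) = 0 → Poles: -0.3 + 1.4j, -0.3 - 1.4j, -1.4, -2.2
Set numerator = 0: 4*s^2 + 15.2*s - 3.2 = 4*(s - 0.2)(s + 4) = 0 → Zeros: -4, 0.2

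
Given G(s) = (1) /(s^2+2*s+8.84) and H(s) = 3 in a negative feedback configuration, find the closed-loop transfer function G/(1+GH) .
Closed-loop T = G/(1+GH).
Numerator: G_num * H_den = 1.
Denominator: G_den * H_den + G_num * H_num = (s^2 + 2*s + 8.84) + (3) = s^2 + 2*s + 11.84.
T(s) = (1)/(s^2 + 2*s + 11.84)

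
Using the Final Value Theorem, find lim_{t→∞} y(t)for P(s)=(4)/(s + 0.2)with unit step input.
FVT: lim_{t→∞} y(t) = lim_{s→0} s*Y(s) where Y(s) = P(s)/s.
= lim_{s→0} P(s) = P(0) = num(0)/den(0) = 4/0.2 = 20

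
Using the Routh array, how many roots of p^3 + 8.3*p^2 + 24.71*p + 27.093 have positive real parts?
Routh array:
p^3: [1, 24.71]; p^2: [8.3, 27.093]; p^1: [21.4458]; p^0: [27.093]
First column: [1, 8.3, 21.4458, 27.093]. Sign changes = RHP roots = 0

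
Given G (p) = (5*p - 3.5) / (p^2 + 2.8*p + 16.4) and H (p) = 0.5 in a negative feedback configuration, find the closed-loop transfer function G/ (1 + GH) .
Closed-loop T = G/(1+GH).
Numerator: G_num * H_den = 5*p - 3.5.
Denominator: G_den * H_den + G_num * H_num = (p^2 + 2.8*p + 16.4) + (2.5*p - 1.75) = p^2 + 5.3*p + 14.65.
T(p) = (5*p - 3.5)/(p^2 + 5.3*p + 14.65)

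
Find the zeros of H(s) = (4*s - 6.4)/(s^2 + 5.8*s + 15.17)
Set numerator = 0: 4*s - 6.4 = 0 → Zeros: 1.6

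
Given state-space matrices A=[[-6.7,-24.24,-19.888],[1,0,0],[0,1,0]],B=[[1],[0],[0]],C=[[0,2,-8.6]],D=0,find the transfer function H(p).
H(p) = C(pI - A)⁻¹B + D.
Characteristic polynomial det(pI - A) = p^3 + 6.7*p^2 + 24.24*p + 19.888.
Numerator from C·adj(pI-A)·B + D·det(pI-A) = 2*p - 8.6.
H(p) = (2*p - 8.6)/(p^3 + 6.7*p^2 + 24.24*p + 19.888)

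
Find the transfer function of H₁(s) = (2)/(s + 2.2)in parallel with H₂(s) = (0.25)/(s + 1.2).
Parallel: H = H₁ + H₂ = (n₁·d₂ + n₂·d₁)/(d₁·d₂).
n₁·d₂ = 2*s + 2.4. n₂·d₁ = 0.25*s + 0.55. Sum = 2.25*s + 2.95. d₁·d₂ = s^2 + 3.4*s + 2.64.
H(s) = (2.25*s + 2.95)/(s^2 + 3.4*s + 2.64)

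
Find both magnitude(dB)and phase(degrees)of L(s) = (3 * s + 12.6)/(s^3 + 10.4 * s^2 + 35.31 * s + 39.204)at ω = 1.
Substitute s = j*1: L(j1) = 0.232136 - 0.172357j.
|L| = 20*log₁₀(sqrt(Re²+Im²)) = -10.78 dB.
∠L = atan2(Im, Re) = -36.59°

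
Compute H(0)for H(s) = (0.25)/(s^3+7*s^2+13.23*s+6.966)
DC gain = H(0) = num(0)/den(0) = 0.25/6.966 = 0.03589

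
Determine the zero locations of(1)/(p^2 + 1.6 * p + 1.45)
Numerator is a nonzero constant (1) → Zeros: none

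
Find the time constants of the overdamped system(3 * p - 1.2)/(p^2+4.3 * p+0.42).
Overdamped: real poles at -0.1, -4.2. τ = -1/pole → τ₁ = 10, τ₂ = 0.2381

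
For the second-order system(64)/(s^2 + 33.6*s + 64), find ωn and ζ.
Standard form: ωn²/(s²+2ζωn·s+ωn²).
const=64=ωn² → ωn=8, s coeff=33.6=2ζωn → ζ=2.1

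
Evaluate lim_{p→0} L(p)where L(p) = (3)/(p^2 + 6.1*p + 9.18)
DC gain = L(0) = num(0)/den(0) = 3/9.18 = 0.3268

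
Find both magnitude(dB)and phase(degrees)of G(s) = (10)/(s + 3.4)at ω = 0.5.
Substitute s = j*0.5: G(j0.5) = 2.87892 - 0.42337j.
|G| = 20*log₁₀(sqrt(Re²+Im²)) = 9.28 dB.
∠G = atan2(Im, Re) = -8.37°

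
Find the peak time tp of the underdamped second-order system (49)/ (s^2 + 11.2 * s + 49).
Standard form: ωn²/(s²+2ζωn·s+ωn²) → ωn = 7, ζ = 0.8.
ωd = ωn·√(1-ζ²) = 7·√(1-0.8²) = 4.2.
tp = π/ωd = π/4.2 = 0.748 s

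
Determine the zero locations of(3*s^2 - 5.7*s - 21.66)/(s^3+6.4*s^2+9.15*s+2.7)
Set numerator = 0: 3*s^2 - 5.7*s - 21.66 = 3*(s - 3.8)(s + 1.9) = 0 → Zeros: -1.9, 3.8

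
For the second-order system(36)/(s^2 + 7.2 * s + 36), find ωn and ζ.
Standard form: ωn²/(s²+2ζωn·s+ωn²).
const=36=ωn² → ωn=6, s coeff=7.2=2ζωn → ζ=0.6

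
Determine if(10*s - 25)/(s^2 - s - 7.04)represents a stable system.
Denominator: s^2 - s - 7.04 = (s - 3.2)(s + 2.2). Poles: -2.2, 3.2. All Re(p)<0: No (unstable)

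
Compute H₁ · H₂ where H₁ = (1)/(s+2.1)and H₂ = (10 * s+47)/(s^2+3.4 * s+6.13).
Series: H = H₁ · H₂ = (n₁·n₂)/(d₁·d₂).
Num: n₁·n₂ = 10*s + 47. Den: d₁·d₂ = s^3 + 5.5*s^2 + 13.27*s + 12.873.
H(s) = (10*s + 47)/(s^3 + 5.5*s^2 + 13.27*s + 12.873)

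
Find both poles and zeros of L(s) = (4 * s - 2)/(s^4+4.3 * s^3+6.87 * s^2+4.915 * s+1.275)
Set denominator = 0: s^4 + 4.3*s^3 + 6.87*s^2 + 4.915*s + 1.275 = (s + 0.6)(s + 1.7)(s^2 + 2*s + 1.25) = 0 → Poles: -0.6, -1 + 0.5j, -1 - 0.5j, -1.7
Set numerator = 0: 4*s - 2 = 0 → Zeros: 0.5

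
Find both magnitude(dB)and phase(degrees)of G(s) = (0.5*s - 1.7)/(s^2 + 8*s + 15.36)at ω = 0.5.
Substitute s = j*0.5: G(j0.5) = -0.101047 + 0.043295j.
|G| = 20*log₁₀(sqrt(Re²+Im²)) = -19.18 dB.
∠G = atan2(Im, Re) = 156.81°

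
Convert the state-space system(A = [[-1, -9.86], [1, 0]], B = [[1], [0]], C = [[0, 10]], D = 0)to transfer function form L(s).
L(s) = C(sI - A)⁻¹B + D.
Characteristic polynomial det(sI - A) = s^2 + s + 9.86.
Numerator from C·adj(sI-A)·B + D·det(sI-A) = 10.
L(s) = (10)/(s^2 + s + 9.86)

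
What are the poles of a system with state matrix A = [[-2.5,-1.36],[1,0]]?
Eigenvalues solve det(λI - A) = 0.
Characteristic polynomial: λ^2 + 2.5*λ + 1.36 = 0.
Factor: (λ + 0.8)(λ + 1.7) = 0.
Roots: -0.8, -1.7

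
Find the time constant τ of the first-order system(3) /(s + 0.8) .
First-order system: τ = -1/pole. Pole = -0.8. τ = -1/(-0.8) = 1.25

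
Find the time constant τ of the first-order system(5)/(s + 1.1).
First-order system: τ = -1/pole. Pole = -1.1. τ = -1/(-1.1) = 0.9091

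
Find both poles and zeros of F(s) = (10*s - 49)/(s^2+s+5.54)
Set denominator = 0: s^2 + s + 5.54 = 0 → Poles: -0.5 + 2.3j, -0.5 - 2.3j
Set numerator = 0: 10*s - 49 = 0 → Zeros: 4.9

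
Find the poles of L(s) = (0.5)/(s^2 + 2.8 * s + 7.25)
Set denominator = 0: s^2 + 2.8*s + 7.25 = 0 → Poles: -1.4 + 2.3j, -1.4 - 2.3j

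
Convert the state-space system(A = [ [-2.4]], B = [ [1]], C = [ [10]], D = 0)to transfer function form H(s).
H(s) = C(sI - A)⁻¹B + D.
Characteristic polynomial det(sI - A) = s + 2.4.
Numerator from C·adj(sI-A)·B + D·det(sI-A) = 10.
H(s) = (10)/(s + 2.4)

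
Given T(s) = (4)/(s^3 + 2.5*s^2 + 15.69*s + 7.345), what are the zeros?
Numerator is a nonzero constant (4) → Zeros: none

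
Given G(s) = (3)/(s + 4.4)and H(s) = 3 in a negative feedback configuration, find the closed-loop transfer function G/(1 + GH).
Closed-loop T = G/(1+GH).
Numerator: G_num * H_den = 3.
Denominator: G_den * H_den + G_num * H_num = (s + 4.4) + (9) = s + 13.4.
T(s) = (3)/(s + 13.4)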